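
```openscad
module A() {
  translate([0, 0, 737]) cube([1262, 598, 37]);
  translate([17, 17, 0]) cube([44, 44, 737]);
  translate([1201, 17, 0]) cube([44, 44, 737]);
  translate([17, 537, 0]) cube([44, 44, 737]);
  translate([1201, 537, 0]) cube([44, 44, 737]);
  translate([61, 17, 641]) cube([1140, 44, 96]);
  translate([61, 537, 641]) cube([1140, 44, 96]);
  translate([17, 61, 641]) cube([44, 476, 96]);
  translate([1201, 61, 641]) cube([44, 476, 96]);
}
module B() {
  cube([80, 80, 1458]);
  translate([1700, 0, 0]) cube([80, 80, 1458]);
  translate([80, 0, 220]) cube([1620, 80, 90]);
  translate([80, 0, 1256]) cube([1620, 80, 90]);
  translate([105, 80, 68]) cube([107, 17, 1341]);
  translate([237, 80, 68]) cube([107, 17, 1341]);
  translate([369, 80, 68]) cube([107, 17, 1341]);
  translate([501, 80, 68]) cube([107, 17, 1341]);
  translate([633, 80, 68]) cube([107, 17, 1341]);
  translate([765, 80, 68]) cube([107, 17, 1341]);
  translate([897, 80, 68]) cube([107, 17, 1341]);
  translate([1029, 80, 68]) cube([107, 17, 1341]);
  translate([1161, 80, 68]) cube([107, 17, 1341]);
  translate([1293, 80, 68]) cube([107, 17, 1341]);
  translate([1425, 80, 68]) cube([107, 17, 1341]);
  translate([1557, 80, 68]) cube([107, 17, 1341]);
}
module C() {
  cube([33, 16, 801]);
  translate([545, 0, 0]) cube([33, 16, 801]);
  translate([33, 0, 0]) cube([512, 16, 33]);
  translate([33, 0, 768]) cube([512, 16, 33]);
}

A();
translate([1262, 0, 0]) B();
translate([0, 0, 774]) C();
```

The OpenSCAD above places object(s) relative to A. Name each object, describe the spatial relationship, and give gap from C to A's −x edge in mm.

A is a table. B is a fence section. C is a picture frame. The fence section is against the table's +x side, with their −y faces flush. The picture frame is on top of the table. The gap from the picture frame to the table's −x edge is 0 mm.

The picture frame's min-x is at 0; the table's min-x is 0; gap = 0 mm.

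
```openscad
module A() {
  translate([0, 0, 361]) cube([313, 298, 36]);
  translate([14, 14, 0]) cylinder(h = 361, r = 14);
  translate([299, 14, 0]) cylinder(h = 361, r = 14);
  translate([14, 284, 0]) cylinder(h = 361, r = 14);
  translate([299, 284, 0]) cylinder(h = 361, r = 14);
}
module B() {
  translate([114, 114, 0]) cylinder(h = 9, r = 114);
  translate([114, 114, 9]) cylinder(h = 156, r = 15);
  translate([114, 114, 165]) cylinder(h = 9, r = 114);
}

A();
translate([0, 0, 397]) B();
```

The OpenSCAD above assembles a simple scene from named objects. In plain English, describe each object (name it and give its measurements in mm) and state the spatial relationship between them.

A is a four-legged stool. The seat is a 313×298×36 mm slab whose top surface is at z = 397 mm; four round legs, each 28 mm in diameter, run from the floor (z = 0) to the underside of the seat, each leg's axis is inset half a diameter from the nearest pair of seat edges (so the leg's bounding box is flush with the corner).

B is a spool: two coaxial disc flanges of radius 114 mm and thickness 9 mm, joined by a core cylinder of radius 15 mm and height 156 mm. The lower flange rests on z = 0 and the three cylinders share a vertical axis.

The spool is on top of the stool.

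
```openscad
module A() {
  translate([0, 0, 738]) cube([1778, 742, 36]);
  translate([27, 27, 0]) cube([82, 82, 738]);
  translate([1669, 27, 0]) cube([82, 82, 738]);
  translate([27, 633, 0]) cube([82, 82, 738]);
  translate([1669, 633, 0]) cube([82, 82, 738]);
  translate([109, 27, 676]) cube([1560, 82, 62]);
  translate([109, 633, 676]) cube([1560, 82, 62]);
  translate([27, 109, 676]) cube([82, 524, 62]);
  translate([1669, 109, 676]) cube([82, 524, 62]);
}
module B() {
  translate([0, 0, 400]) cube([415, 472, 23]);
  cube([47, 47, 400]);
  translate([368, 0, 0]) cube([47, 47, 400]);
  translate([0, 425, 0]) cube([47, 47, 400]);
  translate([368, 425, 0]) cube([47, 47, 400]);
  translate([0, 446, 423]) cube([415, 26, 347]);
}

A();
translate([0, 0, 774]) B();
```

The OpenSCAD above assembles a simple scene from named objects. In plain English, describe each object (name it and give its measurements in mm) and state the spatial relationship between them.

A is a table with a 1778×742 mm rectangular top, 36 mm thick, top surface at z = 774 mm, supported by four 82×82 mm square legs, each inset 27 mm from the nearest pair of top edges, running from the floor. Four apron rails, 82 mm thick and 62 mm tall, run between adjacent legs with their top edges flush with the underside of the top and their outer faces flush with the legs' outer faces.

B is a chair. The seat is a 415×472×23 mm slab with its top at z = 423 mm, on four 47×47 mm corner legs (flush with the seat edges, standing on z = 0). A flat backrest 26 mm thick, 347 mm tall, spans the full seat width and rises from the seat top along its +y edge, rear face flush with the rear of the seat.

The chair is on top of the table.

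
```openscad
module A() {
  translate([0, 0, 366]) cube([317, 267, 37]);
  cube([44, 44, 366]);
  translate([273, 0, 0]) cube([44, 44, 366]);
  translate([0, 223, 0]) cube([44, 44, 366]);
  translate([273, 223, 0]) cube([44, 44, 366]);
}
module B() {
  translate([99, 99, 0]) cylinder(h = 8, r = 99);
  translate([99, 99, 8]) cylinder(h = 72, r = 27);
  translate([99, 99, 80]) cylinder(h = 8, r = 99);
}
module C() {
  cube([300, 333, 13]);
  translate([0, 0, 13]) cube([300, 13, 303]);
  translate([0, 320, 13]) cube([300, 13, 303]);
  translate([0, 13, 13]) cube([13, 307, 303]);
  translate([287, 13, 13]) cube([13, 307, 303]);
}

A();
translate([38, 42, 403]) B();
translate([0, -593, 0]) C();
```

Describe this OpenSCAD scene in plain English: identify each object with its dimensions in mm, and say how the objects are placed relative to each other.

A is a four-legged stool. The seat is a 317×267×37 mm slab whose top surface is at z = 403 mm; four square legs, each 44×44 mm in cross-section, run from the floor (z = 0) to the underside of the seat, each flush with a corner of the seat.

B is a spool: two coaxial disc flanges of radius 99 mm and thickness 8 mm, joined by a core cylinder of radius 27 mm and height 72 mm. The lower flange rests on z = 0 and the three cylinders share a vertical axis.

C is an open-topped rectangular box: outside dimensions 300×333×316 mm, with a uniform wall and base thickness of 13 mm. The base is a full 300×333 slab on the floor; four walls sit on top of the base. The front and back walls (the −y and +y sides) span the full width; the two side walls fit between them.

The spool is on top of the stool. The open box is on the floor beside the stool on its −y side.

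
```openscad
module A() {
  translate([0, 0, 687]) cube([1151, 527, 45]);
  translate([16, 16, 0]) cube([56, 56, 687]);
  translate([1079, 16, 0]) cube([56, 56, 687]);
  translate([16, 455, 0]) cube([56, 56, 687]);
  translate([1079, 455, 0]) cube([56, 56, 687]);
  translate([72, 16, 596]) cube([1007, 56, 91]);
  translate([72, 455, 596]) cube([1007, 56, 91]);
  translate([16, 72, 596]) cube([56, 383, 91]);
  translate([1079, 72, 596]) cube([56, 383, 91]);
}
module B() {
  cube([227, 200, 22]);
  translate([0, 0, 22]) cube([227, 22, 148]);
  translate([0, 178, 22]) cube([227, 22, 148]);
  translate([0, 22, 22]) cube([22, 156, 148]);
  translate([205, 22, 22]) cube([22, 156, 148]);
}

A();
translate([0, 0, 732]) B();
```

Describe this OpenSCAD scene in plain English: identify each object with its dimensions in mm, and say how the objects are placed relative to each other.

A is a rectangular dining table. The top is 1151×527×45 mm with its upper surface at z = 732 mm. It stands on four 56×56 mm square legs, each inset 16 mm from the nearest pair of top edges, running from the floor to the underside of the top. Four apron rails, 56 mm thick and 91 mm tall, run between adjacent legs with their top edges flush with the underside of the top and their outer faces flush with the legs' outer faces.

B is an open storage box with external size 227×200×170 mm and wall thickness 22 mm (the base is also 22 mm thick). The base covers the whole footprint; the four walls stand on the base, with the y-facing walls full-width and the x-facing walls fitting between their inner faces.

The open box is on top of the table.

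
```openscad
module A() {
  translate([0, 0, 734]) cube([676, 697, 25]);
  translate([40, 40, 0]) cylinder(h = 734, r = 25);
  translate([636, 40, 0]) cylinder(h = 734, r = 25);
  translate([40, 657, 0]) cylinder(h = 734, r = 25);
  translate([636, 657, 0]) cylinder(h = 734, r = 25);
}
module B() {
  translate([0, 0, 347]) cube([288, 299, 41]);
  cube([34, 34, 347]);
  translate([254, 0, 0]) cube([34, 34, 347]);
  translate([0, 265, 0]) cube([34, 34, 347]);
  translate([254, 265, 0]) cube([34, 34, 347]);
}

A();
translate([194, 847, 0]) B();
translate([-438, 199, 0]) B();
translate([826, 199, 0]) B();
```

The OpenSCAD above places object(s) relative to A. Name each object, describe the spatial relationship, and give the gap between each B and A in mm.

A is a table. B is a stool. Three stools sit around the table at the +y, −x, +x sides. The gap between each stool and the table is 150 mm.

Each stool's nearest face is 150 mm from the table's bounding box.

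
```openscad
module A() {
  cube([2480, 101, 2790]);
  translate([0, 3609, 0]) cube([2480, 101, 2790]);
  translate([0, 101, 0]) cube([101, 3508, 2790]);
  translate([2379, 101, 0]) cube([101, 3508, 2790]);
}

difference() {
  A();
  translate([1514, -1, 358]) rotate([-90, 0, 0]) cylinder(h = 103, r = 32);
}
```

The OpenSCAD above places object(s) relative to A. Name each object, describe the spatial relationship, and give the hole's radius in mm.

The subtracted cylinder has r = 32 mm.

A is a house frame. The house frame has a circular hole through its front wall. The hole's radius is 32 mm.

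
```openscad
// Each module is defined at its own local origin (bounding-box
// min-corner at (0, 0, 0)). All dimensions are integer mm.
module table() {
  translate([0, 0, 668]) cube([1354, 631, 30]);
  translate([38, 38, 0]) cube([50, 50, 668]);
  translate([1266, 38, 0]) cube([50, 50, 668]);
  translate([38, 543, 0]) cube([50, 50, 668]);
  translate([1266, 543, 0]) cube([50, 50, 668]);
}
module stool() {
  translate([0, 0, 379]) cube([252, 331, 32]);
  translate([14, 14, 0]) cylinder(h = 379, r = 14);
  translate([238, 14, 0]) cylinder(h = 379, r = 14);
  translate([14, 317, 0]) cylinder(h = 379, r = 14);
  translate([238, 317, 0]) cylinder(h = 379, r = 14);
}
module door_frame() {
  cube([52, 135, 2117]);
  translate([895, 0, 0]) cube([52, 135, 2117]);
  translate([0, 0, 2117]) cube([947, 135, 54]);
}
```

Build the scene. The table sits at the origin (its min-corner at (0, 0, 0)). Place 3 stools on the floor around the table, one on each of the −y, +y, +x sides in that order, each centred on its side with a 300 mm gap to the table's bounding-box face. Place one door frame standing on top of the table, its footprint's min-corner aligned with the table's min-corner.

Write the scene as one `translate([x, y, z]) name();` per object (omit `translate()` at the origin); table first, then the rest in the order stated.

table();
translate([551, -631, 0]) stool();
translate([551, 931, 0]) stool();
translate([1654, 150, 0]) stool();
translate([0, 0, 698]) door_frame();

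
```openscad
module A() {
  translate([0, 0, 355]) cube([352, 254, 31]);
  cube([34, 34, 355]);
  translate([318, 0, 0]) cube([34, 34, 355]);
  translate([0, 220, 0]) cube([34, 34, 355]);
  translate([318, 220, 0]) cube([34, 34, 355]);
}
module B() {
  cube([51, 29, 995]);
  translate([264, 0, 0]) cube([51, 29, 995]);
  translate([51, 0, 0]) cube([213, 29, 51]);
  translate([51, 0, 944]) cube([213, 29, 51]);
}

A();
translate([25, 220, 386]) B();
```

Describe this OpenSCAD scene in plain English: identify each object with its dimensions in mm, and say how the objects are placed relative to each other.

A is a simple wooden stool: a rectangular seat 352 mm (x) by 254 mm (y), 31 mm thick, top face at z = 386 mm, on four square legs, each 34×34 mm in cross-section. The legs rest on z = 0, each flush with a corner of the seat.

B is a picture frame with a 213×893 mm rectangular opening (x by z) and a uniform 51 mm border on every side. Frame depth is 29 mm along y. It is built from two vertical stiles running the full outside height and two horizontal rails spanning the gap between the stiles.

The picture frame is on top of the stool.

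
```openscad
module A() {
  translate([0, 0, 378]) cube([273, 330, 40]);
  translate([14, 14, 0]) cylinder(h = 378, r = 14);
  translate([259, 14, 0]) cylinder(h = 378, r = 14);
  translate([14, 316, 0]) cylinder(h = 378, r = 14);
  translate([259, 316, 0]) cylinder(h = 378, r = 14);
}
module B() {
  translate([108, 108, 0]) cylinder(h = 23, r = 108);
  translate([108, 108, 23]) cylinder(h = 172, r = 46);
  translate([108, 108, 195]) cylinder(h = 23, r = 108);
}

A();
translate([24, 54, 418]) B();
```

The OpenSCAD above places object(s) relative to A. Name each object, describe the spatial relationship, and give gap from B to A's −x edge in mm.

The spool's min-x is at 24; the stool's min-x is 0; gap = 24 mm.

A is a stool. B is a spool. The spool is on top of the stool. The gap from the spool to the stool's −x edge is 24 mm.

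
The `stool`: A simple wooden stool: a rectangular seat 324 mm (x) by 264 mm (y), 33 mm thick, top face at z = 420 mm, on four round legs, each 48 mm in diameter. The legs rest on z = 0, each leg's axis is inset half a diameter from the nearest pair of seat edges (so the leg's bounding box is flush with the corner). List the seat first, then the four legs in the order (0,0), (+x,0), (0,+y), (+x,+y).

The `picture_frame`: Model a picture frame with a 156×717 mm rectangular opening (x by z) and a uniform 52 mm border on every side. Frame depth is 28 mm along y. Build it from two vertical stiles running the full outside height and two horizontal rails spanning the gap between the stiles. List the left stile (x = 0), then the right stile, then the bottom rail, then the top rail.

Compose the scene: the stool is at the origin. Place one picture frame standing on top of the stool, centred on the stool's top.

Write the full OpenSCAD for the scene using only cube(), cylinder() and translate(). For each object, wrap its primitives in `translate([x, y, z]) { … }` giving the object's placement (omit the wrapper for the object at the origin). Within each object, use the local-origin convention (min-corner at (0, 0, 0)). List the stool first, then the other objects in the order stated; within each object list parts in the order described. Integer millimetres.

translate([0, 0, 387]) cube([324, 264, 33]);
translate([24, 24, 0]) cylinder(h = 387, r = 24);
translate([300, 24, 0]) cylinder(h = 387, r = 24);
translate([24, 240, 0]) cylinder(h = 387, r = 24);
translate([300, 240, 0]) cylinder(h = 387, r = 24);
translate([32, 118, 420]) {
  cube([52, 28, 821]);
  translate([208, 0, 0]) cube([52, 28, 821]);
  translate([52, 0, 0]) cube([156, 28, 52]);
  translate([52, 0, 769]) cube([156, 28, 52]);
}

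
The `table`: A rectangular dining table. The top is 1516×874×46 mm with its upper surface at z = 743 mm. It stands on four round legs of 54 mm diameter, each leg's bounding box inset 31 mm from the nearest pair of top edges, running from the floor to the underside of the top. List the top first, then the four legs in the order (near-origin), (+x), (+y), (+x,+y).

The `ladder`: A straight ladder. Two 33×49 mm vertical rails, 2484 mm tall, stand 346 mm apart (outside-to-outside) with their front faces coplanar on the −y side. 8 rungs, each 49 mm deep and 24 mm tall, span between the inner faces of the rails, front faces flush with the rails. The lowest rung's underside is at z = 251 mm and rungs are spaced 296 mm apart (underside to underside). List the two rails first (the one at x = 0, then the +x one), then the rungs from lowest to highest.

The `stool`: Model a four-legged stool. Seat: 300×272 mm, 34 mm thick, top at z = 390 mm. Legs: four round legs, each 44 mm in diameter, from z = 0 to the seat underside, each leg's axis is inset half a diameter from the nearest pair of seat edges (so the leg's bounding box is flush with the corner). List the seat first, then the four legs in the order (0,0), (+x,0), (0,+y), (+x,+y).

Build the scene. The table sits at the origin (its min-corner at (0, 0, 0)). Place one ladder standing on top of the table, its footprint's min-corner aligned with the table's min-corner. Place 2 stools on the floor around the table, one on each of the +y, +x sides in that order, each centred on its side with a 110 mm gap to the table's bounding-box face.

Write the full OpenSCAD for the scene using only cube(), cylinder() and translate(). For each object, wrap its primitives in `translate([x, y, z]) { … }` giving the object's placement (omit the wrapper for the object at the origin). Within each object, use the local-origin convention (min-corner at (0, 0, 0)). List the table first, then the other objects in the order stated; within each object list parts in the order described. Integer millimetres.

translate([0, 0, 697]) cube([1516, 874, 46]);
translate([58, 58, 0]) cylinder(h = 697, r = 27);
translate([1458, 58, 0]) cylinder(h = 697, r = 27);
translate([58, 816, 0]) cylinder(h = 697, r = 27);
translate([1458, 816, 0]) cylinder(h = 697, r = 27);
translate([0, 0, 743]) {
  cube([33, 49, 2484]);
  translate([313, 0, 0]) cube([33, 49, 2484]);
  translate([33, 0, 251]) cube([280, 49, 24]);
  translate([33, 0, 547]) cube([280, 49, 24]);
  translate([33, 0, 843]) cube([280, 49, 24]);
  translate([33, 0, 1139]) cube([280, 49, 24]);
  translate([33, 0, 1435]) cube([280, 49, 24]);
  translate([33, 0, 1731]) cube([280, 49, 24]);
  translate([33, 0, 2027]) cube([280, 49, 24]);
  translate([33, 0, 2323]) cube([280, 49, 24]);
}
translate([608, 984, 0]) {
  translate([0, 0, 356]) cube([300, 272, 34]);
  translate([22, 22, 0]) cylinder(h = 356, r = 22);
  translate([278, 22, 0]) cylinder(h = 356, r = 22);
  translate([22, 250, 0]) cylinder(h = 356, r = 22);
  translate([278, 250, 0]) cylinder(h = 356, r = 22);
}
translate([1626, 301, 0]) {
  translate([0, 0, 356]) cube([300, 272, 34]);
  translate([22, 22, 0]) cylinder(h = 356, r = 22);
  translate([278, 22, 0]) cylinder(h = 356, r = 22);
  translate([22, 250, 0]) cylinder(h = 356, r = 22);
  translate([278, 250, 0]) cylinder(h = 356, r = 22);
}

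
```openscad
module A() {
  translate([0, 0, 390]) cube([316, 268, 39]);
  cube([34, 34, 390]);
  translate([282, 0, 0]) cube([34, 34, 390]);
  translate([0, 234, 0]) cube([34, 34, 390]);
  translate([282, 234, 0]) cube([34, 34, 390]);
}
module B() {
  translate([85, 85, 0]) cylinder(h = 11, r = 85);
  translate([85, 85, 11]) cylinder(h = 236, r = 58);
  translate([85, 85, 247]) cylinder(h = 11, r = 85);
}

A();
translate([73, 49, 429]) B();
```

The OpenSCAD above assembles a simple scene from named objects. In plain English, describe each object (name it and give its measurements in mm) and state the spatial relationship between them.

A is a four-legged stool. The seat is a 316×268×39 mm slab whose top surface is at z = 429 mm; four square legs, each 34×34 mm in cross-section, run from the floor (z = 0) to the underside of the seat, each flush with a corner of the seat.

B is a spool: two coaxial disc flanges of radius 85 mm and thickness 11 mm, joined by a core cylinder of radius 58 mm and height 236 mm. The lower flange rests on z = 0 and the three cylinders share a vertical axis.

The spool is on top of the stool, centred.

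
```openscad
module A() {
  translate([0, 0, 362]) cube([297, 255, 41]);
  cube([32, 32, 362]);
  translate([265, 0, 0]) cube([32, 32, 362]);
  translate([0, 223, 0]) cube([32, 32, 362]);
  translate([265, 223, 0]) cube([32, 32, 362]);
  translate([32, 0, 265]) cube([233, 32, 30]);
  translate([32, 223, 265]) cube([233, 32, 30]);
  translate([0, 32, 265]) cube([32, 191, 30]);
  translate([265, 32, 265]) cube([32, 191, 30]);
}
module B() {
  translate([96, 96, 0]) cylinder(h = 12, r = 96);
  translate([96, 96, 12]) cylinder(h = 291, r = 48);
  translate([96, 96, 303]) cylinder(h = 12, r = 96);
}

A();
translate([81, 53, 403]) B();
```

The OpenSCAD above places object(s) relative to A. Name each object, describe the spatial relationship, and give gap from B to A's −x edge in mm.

The spool's min-x is at 81; the stool's min-x is 0; gap = 81 mm.

A is a stool. B is a spool. The spool is on top of the stool. The gap from the spool to the stool's −x edge is 81 mm.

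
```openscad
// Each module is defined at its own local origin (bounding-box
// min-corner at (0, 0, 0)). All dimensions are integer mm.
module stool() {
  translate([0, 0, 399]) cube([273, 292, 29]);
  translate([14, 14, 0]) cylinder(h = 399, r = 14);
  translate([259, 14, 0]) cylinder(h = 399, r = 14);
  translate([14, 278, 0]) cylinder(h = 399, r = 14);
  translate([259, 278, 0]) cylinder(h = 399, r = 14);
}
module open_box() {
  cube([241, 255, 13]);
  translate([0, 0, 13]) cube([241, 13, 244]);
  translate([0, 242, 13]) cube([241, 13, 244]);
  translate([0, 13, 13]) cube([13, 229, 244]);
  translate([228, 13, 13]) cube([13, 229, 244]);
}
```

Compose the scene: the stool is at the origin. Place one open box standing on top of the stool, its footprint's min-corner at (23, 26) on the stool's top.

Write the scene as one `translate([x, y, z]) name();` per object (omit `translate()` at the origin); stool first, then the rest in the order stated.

stool();
translate([23, 26, 428]) open_box();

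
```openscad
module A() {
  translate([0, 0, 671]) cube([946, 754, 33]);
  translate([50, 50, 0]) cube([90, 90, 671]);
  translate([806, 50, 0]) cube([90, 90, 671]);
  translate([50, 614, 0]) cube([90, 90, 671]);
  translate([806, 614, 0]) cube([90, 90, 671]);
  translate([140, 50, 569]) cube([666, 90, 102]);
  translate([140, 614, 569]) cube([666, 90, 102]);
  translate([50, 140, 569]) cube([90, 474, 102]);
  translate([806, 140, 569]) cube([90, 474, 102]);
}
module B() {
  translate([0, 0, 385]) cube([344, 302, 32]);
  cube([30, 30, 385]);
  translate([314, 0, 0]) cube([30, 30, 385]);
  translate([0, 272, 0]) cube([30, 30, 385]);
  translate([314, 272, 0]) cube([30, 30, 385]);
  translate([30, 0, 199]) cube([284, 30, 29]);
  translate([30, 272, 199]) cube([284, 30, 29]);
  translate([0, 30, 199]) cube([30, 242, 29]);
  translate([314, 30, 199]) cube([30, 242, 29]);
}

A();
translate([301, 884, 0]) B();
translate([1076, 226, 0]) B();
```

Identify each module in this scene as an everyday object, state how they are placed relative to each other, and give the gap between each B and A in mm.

A is a table. B is a stool. Two stools sit around the table at the +y, +x sides. The gap between each stool and the table is 130 mm.

Each stool's nearest face is 130 mm from the table's bounding box.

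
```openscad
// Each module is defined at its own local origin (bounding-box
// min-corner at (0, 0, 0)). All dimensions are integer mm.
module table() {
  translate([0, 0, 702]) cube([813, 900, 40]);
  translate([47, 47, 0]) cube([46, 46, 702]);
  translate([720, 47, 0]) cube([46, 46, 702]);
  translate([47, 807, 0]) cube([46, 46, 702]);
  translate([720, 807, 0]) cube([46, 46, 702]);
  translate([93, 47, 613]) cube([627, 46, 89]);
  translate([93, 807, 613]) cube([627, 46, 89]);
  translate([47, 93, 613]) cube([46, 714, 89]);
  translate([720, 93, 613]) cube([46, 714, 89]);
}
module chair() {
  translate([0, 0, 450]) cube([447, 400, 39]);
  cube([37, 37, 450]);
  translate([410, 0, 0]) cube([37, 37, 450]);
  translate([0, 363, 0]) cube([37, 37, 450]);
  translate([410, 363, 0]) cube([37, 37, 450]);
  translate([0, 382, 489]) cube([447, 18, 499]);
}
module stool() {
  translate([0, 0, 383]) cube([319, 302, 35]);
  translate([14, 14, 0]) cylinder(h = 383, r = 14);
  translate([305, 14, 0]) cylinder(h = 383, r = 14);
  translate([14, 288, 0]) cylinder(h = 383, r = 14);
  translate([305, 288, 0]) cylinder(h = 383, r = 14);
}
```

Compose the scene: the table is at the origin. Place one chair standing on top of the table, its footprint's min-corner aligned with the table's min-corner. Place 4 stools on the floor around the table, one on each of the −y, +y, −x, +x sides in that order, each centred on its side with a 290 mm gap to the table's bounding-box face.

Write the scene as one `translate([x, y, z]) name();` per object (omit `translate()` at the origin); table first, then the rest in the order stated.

table();
translate([0, 0, 742]) chair();
translate([247, -592, 0]) stool();
translate([247, 1190, 0]) stool();
translate([-609, 299, 0]) stool();
translate([1103, 299, 0]) stool();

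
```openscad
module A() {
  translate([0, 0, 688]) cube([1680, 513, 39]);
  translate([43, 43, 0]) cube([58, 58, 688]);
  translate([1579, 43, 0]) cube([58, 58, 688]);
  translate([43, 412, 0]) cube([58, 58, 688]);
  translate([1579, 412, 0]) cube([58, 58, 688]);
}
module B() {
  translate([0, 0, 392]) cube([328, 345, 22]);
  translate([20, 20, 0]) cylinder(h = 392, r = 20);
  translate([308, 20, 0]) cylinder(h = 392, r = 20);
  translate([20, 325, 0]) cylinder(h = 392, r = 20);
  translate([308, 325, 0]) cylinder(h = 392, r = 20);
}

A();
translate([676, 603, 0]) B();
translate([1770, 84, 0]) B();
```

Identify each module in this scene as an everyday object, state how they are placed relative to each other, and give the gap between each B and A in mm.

A is a table. B is a stool. Two stools sit around the table at the +y, +x sides. The gap between each stool and the table is 90 mm.

Each stool's nearest face is 90 mm from the table's bounding box.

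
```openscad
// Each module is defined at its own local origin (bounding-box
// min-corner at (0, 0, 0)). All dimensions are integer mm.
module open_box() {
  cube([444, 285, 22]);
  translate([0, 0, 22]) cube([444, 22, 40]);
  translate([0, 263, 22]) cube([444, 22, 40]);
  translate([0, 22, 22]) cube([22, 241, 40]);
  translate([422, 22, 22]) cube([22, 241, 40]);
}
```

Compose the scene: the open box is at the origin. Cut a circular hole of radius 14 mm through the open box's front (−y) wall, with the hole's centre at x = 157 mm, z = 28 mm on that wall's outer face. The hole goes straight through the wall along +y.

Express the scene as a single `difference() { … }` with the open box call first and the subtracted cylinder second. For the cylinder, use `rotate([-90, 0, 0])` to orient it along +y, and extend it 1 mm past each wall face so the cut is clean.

difference() {
  open_box();
  translate([157, -1, 28]) rotate([-90, 0, 0]) cylinder(h = 24, r = 14);
}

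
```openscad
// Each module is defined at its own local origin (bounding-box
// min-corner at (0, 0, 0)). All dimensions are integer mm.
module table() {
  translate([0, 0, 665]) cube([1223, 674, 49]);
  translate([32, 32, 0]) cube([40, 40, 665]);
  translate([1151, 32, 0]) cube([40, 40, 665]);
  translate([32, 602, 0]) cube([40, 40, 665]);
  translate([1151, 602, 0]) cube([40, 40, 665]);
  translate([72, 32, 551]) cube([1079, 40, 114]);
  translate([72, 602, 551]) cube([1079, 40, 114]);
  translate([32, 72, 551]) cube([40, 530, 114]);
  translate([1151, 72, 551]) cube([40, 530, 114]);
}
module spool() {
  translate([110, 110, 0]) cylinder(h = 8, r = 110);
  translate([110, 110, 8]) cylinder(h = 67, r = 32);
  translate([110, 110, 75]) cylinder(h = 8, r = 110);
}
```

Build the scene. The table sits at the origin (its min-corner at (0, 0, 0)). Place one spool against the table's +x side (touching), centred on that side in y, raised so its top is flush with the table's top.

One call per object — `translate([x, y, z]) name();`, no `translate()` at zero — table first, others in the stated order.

table();
translate([1223, 227, 631]) spool();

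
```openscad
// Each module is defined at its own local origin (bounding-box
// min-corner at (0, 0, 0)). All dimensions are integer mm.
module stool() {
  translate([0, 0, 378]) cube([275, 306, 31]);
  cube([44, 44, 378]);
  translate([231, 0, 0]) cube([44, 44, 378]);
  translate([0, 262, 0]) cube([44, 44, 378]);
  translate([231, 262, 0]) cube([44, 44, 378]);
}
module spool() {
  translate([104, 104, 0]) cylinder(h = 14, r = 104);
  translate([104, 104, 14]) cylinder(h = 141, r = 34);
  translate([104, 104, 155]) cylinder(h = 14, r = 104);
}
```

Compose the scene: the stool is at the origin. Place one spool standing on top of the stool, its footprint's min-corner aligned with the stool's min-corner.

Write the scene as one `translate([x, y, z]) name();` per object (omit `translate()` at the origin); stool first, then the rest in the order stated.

stool();
translate([0, 0, 409]) spool();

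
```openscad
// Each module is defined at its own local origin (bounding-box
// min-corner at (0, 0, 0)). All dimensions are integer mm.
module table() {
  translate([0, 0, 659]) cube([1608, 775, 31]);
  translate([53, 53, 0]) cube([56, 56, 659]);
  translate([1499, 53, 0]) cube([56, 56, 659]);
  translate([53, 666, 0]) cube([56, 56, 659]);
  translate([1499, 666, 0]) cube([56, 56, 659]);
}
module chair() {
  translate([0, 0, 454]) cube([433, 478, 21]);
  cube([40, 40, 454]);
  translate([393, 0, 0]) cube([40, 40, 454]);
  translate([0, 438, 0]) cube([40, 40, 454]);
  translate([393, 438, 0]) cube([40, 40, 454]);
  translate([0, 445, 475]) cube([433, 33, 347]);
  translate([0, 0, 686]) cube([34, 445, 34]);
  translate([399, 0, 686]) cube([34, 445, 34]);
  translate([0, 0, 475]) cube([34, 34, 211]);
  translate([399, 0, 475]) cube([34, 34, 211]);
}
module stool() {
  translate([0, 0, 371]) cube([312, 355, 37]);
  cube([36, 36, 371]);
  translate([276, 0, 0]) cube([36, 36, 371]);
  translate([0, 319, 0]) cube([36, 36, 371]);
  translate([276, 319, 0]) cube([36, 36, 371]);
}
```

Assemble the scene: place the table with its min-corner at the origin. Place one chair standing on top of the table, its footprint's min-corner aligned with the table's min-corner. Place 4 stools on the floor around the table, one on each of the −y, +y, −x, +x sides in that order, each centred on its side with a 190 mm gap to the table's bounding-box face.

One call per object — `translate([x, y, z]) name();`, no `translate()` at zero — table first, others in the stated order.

table();
translate([0, 0, 690]) chair();
translate([648, -545, 0]) stool();
translate([648, 965, 0]) stool();
translate([-502, 210, 0]) stool();
translate([1798, 210, 0]) stool();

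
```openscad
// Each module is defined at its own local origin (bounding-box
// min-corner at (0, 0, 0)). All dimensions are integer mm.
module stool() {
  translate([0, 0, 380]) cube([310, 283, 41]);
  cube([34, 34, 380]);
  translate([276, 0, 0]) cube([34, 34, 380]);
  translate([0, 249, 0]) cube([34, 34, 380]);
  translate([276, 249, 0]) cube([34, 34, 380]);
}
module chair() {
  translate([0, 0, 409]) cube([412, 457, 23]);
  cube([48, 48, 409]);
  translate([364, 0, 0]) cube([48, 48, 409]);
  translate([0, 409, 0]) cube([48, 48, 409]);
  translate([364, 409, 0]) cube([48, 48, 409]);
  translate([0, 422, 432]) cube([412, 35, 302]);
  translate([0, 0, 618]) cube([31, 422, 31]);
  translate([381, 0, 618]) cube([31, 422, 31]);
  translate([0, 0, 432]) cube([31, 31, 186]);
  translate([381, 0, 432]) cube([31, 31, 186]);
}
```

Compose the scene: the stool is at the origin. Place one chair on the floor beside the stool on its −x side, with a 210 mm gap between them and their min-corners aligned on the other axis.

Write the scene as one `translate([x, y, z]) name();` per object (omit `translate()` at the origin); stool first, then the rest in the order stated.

stool();
translate([-622, 0, 0]) chair();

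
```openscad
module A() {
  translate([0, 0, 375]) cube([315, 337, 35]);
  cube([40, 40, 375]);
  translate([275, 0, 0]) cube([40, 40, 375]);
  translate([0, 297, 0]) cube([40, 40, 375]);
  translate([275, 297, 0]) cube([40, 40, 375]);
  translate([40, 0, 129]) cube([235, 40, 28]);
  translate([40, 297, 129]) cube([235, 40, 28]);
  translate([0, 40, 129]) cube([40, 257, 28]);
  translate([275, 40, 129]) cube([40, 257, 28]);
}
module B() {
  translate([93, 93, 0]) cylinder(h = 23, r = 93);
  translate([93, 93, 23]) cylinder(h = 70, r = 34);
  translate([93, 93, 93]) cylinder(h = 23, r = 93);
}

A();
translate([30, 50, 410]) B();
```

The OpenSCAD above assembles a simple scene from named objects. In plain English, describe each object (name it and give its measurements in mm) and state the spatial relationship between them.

A is a simple wooden stool: a rectangular seat 315 mm (x) by 337 mm (y), 35 mm thick, top face at z = 410 mm, on four square legs, each 40×40 mm in cross-section. The legs rest on z = 0, each flush with a corner of the seat. Four stretchers, 40 mm wide and 28 mm tall, connect adjacent legs with their undersides at z = 129 mm, each running between the inner faces of the legs it joins and aligned with the legs' outer faces on the other axis.

B is a spool: two coaxial disc flanges of radius 93 mm and thickness 23 mm, joined by a core cylinder of radius 34 mm and height 70 mm. The lower flange rests on z = 0 and the three cylinders share a vertical axis.

The spool is on top of the stool.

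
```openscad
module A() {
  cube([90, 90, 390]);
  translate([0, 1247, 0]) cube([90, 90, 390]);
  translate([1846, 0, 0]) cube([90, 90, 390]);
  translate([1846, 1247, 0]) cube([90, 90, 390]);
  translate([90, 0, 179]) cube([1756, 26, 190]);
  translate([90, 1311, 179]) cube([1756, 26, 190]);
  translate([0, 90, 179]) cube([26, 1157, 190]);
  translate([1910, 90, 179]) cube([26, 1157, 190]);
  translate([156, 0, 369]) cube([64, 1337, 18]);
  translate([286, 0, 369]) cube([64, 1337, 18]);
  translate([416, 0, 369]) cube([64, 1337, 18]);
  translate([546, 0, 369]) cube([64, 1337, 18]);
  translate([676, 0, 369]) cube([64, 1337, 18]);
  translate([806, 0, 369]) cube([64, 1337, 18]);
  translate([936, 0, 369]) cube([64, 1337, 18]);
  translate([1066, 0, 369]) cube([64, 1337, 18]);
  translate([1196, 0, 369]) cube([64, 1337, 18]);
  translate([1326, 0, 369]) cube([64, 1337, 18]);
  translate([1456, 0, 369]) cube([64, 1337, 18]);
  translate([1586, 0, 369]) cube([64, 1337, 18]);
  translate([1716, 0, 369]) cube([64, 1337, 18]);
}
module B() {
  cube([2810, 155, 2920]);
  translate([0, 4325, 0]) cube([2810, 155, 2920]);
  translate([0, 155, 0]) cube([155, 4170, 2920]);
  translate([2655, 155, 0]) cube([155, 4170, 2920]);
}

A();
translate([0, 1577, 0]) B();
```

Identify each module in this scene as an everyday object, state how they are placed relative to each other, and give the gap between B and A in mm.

The house frame's nearest face is 240 mm from the bed frame's +y face.

A is a bed frame. B is a house frame. The house frame is on the floor beside the bed frame on its +y side. The gap between the house frame and the bed frame is 240 mm.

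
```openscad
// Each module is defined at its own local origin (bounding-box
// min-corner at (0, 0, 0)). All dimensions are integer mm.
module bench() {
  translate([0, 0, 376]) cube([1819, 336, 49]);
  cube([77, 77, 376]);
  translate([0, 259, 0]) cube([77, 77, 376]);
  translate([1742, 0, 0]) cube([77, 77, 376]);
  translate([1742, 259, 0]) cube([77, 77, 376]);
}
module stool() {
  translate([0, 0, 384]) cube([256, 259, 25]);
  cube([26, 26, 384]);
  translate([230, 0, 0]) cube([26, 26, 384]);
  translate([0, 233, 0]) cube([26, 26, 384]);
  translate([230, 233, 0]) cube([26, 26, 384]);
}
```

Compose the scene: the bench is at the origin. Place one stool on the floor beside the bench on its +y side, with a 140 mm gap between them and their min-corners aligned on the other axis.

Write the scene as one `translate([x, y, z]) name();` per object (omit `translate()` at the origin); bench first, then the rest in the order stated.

bench();
translate([0, 476, 0]) stool();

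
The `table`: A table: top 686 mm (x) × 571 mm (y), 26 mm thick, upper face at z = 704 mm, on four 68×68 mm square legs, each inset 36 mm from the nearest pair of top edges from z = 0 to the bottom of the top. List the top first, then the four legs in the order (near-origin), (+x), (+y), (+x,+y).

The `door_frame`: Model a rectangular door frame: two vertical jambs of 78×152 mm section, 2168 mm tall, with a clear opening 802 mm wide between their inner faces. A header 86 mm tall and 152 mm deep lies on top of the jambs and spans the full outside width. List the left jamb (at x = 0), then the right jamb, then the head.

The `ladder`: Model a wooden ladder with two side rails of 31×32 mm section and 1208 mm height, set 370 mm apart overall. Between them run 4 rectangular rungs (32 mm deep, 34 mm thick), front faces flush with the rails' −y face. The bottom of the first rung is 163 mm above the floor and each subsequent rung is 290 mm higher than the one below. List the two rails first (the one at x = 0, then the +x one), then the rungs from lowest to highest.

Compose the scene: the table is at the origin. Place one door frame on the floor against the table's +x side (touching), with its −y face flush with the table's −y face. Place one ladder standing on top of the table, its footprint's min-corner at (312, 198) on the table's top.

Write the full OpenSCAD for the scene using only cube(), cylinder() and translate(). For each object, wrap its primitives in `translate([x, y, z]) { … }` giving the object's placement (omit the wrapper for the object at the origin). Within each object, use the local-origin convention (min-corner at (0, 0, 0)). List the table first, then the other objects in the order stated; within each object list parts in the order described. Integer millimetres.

translate([0, 0, 678]) cube([686, 571, 26]);
translate([36, 36, 0]) cube([68, 68, 678]);
translate([582, 36, 0]) cube([68, 68, 678]);
translate([36, 467, 0]) cube([68, 68, 678]);
translate([582, 467, 0]) cube([68, 68, 678]);
translate([686, 0, 0]) {
  cube([78, 152, 2168]);
  translate([880, 0, 0]) cube([78, 152, 2168]);
  translate([0, 0, 2168]) cube([958, 152, 86]);
}
translate([312, 198, 704]) {
  cube([31, 32, 1208]);
  translate([339, 0, 0]) cube([31, 32, 1208]);
  translate([31, 0, 163]) cube([308, 32, 34]);
  translate([31, 0, 453]) cube([308, 32, 34]);
  translate([31, 0, 743]) cube([308, 32, 34]);
  translate([31, 0, 1033]) cube([308, 32, 34]);
}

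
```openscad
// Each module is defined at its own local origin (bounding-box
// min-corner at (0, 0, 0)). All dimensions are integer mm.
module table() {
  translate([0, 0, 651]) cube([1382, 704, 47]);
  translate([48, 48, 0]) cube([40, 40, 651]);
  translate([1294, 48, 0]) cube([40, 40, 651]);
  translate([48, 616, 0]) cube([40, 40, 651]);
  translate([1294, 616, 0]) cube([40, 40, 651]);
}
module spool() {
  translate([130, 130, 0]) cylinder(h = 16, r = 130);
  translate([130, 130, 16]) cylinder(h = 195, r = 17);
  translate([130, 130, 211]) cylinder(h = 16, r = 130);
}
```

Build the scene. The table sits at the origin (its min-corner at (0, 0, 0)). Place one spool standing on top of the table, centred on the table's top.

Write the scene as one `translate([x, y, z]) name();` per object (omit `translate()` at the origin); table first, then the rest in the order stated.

table();
translate([561, 222, 698]) spool();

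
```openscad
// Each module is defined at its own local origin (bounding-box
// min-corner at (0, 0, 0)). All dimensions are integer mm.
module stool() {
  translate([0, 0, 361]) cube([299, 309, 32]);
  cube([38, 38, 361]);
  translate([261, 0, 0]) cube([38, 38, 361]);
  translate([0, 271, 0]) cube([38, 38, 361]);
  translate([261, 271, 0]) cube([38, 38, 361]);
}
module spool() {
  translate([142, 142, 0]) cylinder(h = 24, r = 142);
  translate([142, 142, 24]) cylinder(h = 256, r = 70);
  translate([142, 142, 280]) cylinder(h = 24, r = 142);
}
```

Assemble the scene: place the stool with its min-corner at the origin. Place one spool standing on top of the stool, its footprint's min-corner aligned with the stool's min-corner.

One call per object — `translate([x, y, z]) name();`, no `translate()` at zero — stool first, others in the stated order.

stool();
translate([0, 0, 393]) spool();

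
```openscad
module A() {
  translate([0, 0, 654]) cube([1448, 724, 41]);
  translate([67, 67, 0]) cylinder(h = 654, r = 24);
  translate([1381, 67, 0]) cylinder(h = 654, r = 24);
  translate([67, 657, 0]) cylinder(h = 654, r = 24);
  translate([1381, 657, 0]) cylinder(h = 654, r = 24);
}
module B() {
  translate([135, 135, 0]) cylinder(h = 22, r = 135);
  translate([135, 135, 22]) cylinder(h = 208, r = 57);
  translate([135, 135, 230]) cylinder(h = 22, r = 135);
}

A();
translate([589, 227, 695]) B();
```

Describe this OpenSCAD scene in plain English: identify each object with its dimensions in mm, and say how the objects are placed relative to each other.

A is a rectangular dining table. The top is 1448×724×41 mm with its upper surface at z = 695 mm. It stands on four round legs of 48 mm diameter, each leg's bounding box inset 43 mm from the nearest pair of top edges, running from the floor to the underside of the top.

B is a spool: two coaxial disc flanges of radius 135 mm and thickness 22 mm, joined by a core cylinder of radius 57 mm and height 208 mm. The lower flange rests on z = 0 and the three cylinders share a vertical axis.

The spool is on top of the table, centred.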